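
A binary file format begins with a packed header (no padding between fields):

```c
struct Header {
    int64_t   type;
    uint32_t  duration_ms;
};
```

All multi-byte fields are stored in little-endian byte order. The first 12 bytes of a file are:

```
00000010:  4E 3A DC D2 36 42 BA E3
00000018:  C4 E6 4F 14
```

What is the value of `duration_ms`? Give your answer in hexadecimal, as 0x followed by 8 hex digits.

`duration_ms` follows `type` (8 bytes), so it starts at byte offset 8 and occupies 4 bytes.
Bytes at offsets 8..11: C4 E6 4F 14.
Little-endian stores the least-significant byte at the lowest address.
Reassemble most-significant byte first: 14 4F E6 C4 → 0x144FE6C4.

0x144FE6C4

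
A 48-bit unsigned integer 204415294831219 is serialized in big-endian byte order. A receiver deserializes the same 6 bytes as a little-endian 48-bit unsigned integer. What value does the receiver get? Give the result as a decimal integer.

204415294831219 in 48-bit hexadecimal is 0xB9EA2508FA73.
Stored big-endian, the bytes at ascending addresses are B9 EA 25 08 FA 73.
Read back as little-endian, the first byte is least significant, giving 0x73FA0825EAB9.
0x73FA0825EAB9 = 127517715720889.

127517715720889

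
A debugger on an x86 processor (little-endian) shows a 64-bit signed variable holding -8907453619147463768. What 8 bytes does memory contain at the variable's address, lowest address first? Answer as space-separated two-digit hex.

Two's complement of -8907453619147463768 in 64 bits: 8907453619147463768 = 0x7B9DA1DF768D5C58; invert → 0x84625E208972A3A7; add 1 → 0x84625E208972A3A8.
Split into bytes (most-significant first): 84 62 5E 20 89 72 A3 A8.
Little-endian stores the least-significant byte at the lowest address.
So at ascending addresses the bytes are A8 A3 72 89 20 5E 62 84.

A8 A3 72 89 20 5E 62 84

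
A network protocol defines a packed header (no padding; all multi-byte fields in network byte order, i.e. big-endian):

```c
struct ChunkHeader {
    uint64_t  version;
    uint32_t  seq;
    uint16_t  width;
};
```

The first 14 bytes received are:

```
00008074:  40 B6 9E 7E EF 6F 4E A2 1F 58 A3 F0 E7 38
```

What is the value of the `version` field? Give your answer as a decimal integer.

4663088732208844450

`version` is the first field, at byte offset 0, occupying 8 bytes.
Bytes at offsets 0..7: 40 B6 9E 7E EF 6F 4E A2.
Big-endian: lowest address holds the most-significant byte.
The bytes are already most-significant first: 0x40B69E7EEF6F4EA2.
0x40B69E7EEF6F4EA2 = 4663088732208844450.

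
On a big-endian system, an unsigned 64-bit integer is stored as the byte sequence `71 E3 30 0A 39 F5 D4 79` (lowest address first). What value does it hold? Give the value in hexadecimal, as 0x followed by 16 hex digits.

0x71E3300A39F5D479

Big-endian: lowest address holds the most-significant byte.
The bytes are already most-significant first: 0x71E3300A39F5D479.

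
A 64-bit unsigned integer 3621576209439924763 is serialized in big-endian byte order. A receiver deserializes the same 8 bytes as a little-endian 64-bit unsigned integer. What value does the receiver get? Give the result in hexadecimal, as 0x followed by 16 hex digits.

0x1B22ACE25F6C4232

3621576209439924763 in 64-bit hexadecimal is 0x32426C5FE2AC221B.
Stored big-endian, the bytes at ascending addresses are 32 42 6C 5F E2 AC 22 1B.
Read back as little-endian, the first byte is least significant, giving 0x1B22ACE25F6C4232.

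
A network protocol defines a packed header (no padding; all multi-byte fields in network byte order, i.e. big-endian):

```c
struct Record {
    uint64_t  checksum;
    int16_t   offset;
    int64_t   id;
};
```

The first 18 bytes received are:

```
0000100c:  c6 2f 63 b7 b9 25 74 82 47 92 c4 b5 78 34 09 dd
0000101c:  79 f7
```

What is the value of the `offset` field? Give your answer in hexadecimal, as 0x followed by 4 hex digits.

0x4792

`offset` follows `checksum` (8 bytes), so it starts at byte offset 8 and occupies 2 bytes.
Bytes at offsets 8..9: 47 92.
Big-endian stores the most-significant byte at the lowest address.
The bytes are already most-significant first: 0x4792.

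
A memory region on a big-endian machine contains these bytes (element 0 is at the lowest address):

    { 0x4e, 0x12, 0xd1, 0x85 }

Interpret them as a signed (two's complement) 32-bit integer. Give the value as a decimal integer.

Big-endian: lowest address holds the most-significant byte.
The bytes are already most-significant first: 0x4E12D185.
0x4E12D185 = 1309856133.

1309856133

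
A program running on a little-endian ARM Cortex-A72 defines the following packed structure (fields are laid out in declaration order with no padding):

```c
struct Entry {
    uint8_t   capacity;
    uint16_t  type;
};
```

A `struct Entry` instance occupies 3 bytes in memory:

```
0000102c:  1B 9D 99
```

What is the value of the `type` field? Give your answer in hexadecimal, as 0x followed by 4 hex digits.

`type` follows `capacity` (1 byte), so it starts at byte offset 1 and occupies 2 bytes.
Bytes at offsets 1..2: 9D 99.
Little-endian: lowest address holds the least-significant byte.
Reassemble most-significant byte first: 99 9D → 0x999D.

0x999D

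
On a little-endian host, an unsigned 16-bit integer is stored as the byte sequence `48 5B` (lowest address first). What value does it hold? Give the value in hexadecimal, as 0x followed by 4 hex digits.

Little-endian: lowest address holds the least-significant byte.
Reassemble most-significant byte first: 5B 48 → 0x5B48.

0x5B48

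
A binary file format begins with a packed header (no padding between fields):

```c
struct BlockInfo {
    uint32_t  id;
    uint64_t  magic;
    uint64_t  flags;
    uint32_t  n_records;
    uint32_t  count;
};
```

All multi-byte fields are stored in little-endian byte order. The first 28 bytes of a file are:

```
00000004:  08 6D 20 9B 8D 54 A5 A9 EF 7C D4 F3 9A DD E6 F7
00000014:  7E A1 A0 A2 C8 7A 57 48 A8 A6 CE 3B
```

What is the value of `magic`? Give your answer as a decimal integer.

17569805415064360077

`magic` follows `id` (4 bytes), so it starts at byte offset 4 and occupies 8 bytes.
Bytes at offsets 4..11: 8D 54 A5 A9 EF 7C D4 F3.
In little-endian order the low byte comes first in memory.
Reassemble most-significant byte first: F3 D4 7C EF A9 A5 54 8D → 0xF3D47CEFA9A5548D.
0xF3D47CEFA9A5548D = 17569805415064360077.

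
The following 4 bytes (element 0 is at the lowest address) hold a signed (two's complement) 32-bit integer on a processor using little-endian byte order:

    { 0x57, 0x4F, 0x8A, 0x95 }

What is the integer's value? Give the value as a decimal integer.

In little-endian order the low byte comes first in memory.
Reassemble most-significant byte first: 95 8A 4F 57 → 0x958A4F57.
Top bit is set, so as a signed 32-bit value this is 0x958A4F57 − 2^32 = -1786097833.

-1786097833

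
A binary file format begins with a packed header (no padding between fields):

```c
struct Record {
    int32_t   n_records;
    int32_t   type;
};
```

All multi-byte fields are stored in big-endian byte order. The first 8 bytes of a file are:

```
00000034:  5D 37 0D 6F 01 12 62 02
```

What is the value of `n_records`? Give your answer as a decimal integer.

`n_records` is the first field, at byte offset 0, occupying 4 bytes.
Bytes at offsets 0..3: 5D 37 0D 6F.
In big-endian order the high byte comes first in memory.
The bytes are already most-significant first: 0x5D370D6F.
0x5D370D6F = 1563889007.

1563889007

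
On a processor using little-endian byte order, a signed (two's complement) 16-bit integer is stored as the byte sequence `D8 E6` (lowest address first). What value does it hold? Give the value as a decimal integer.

-6440

In little-endian order the low byte comes first in memory.
Reassemble most-significant byte first: E6 D8 → 0xE6D8.
Top bit is set, so as a signed 16-bit value this is 0xE6D8 − 2^16 = -6440.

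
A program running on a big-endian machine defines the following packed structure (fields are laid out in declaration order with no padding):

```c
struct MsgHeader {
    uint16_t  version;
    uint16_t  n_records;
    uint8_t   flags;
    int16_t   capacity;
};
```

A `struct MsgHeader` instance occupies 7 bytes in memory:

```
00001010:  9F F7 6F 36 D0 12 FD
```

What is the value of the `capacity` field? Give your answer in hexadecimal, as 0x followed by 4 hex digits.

`capacity` follows `version` (2 B), `n_records` (2 B), `flags` (1 B), so it starts at offset 2 + 2 + 1 = 5 and occupies 2 bytes.
Bytes at offsets 5..6: 12 FD.
In big-endian order the high byte comes first in memory.
The bytes are already most-significant first: 0x12FD.

0x12FD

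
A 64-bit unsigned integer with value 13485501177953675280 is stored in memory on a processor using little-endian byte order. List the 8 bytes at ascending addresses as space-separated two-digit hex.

13485501177953675280 in hexadecimal, padded to 64 bits, is 0xBB261FDF420A6810.
Split into bytes (most-significant first): BB 26 1F DF 42 0A 68 10.
Little-endian: lowest address holds the least-significant byte.
So at ascending addresses the bytes are 10 68 0A 42 DF 1F 26 BB.

10 68 0A 42 DF 1F 26 BB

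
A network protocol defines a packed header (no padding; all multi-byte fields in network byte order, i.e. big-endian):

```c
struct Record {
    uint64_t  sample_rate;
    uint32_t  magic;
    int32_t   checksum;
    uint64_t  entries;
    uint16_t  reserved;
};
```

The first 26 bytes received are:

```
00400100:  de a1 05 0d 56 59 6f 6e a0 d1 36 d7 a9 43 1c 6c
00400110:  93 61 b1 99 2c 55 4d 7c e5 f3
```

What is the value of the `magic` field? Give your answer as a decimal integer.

`magic` follows `sample_rate` (8 bytes), so it starts at byte offset 8 and occupies 4 bytes.
Bytes at offsets 8..11: A0 D1 36 D7.
Big-endian: lowest address holds the most-significant byte.
The bytes are already most-significant first: 0xA0D136D7.
0xA0D136D7 = 2698065623.

2698065623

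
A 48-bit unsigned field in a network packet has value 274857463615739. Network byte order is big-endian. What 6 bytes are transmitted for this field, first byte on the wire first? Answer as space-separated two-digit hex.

F9 FB 3D 7B 90 FB

274857463615739 in hexadecimal, padded to 48 bits, is 0xF9FB3D7B90FB.
Split into bytes (most-significant first): F9 FB 3D 7B 90 FB.
Big-endian: lowest address holds the most-significant byte.
So the memory order matches the most-significant-first order: F9 FB 3D 7B 90 FB.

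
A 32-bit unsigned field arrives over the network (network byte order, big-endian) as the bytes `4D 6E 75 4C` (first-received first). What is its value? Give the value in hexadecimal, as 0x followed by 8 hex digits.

In big-endian order the high byte comes first in memory.
The bytes are already most-significant first: 0x4D6E754C.

0x4D6E754C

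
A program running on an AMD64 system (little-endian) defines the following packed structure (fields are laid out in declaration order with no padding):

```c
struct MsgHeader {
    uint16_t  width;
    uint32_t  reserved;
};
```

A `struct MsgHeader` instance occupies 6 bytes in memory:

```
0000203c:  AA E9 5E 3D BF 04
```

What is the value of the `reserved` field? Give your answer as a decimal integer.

79641950

`reserved` follows `width` (2 bytes), so it starts at byte offset 2 and occupies 4 bytes.
Bytes at offsets 2..5: 5E 3D BF 04.
Little-endian stores the least-significant byte at the lowest address.
Reassemble most-significant byte first: 04 BF 3D 5E → 0x04BF3D5E.
0x04BF3D5E = 79641950.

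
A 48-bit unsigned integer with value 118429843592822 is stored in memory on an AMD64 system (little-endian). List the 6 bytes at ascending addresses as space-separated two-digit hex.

118429843592822 in hexadecimal, padded to 48 bits, is 0x6BB618C21676.
Split into bytes (most-significant first): 6B B6 18 C2 16 76.
In little-endian order the low byte comes first in memory.
So at ascending addresses the bytes are 76 16 C2 18 B6 6B.

76 16 C2 18 B6 6B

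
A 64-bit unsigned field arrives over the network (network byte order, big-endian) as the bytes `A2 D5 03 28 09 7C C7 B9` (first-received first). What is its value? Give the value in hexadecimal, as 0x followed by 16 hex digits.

Big-endian: lowest address holds the most-significant byte.
The bytes are already most-significant first: 0xA2D50328097CC7B9.

0xA2D50328097CC7B9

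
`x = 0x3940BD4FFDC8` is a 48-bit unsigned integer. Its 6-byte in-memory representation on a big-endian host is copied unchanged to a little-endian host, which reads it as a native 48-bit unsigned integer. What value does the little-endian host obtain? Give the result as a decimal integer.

Stored big-endian, the bytes at ascending addresses are 39 40 BD 4F FD C8.
Read back as little-endian, the first byte is least significant, giving 0xC8FD4FBD4039.
0xC8FD4FBD4039 = 220990290083897.

220990290083897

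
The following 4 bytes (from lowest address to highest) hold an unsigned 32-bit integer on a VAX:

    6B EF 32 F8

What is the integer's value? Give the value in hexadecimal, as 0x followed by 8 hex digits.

In little-endian order the low byte comes first in memory.
Reassemble most-significant byte first: F8 32 EF 6B → 0xF832EF6B.

0xF832EF6B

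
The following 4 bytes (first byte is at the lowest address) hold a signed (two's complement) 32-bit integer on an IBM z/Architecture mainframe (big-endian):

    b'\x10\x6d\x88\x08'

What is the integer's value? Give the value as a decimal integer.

275613704

Big-endian: lowest address holds the most-significant byte.
The bytes are already most-significant first: 0x106D8808.
0x106D8808 = 275613704.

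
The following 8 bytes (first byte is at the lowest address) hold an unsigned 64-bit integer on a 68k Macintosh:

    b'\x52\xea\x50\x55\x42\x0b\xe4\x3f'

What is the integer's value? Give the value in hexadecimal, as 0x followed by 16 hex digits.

Big-endian: lowest address holds the most-significant byte.
The bytes are already most-significant first: 0x52EA5055420BE43F.

0x52EA5055420BE43F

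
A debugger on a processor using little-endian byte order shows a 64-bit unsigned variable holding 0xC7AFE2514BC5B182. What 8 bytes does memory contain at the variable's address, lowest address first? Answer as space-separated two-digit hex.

Split into bytes (most-significant first): C7 AF E2 51 4B C5 B1 82.
Little-endian stores the least-significant byte at the lowest address.
So at ascending addresses the bytes are 82 B1 C5 4B 51 E2 AF C7.

82 B1 C5 4B 51 E2 AF C7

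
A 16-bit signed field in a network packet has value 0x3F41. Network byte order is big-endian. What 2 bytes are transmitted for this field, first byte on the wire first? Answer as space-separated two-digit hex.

3F 41

Split into bytes (most-significant first): 3F 41.
In big-endian order the high byte comes first in memory.
So the memory order matches the most-significant-first order: 3F 41.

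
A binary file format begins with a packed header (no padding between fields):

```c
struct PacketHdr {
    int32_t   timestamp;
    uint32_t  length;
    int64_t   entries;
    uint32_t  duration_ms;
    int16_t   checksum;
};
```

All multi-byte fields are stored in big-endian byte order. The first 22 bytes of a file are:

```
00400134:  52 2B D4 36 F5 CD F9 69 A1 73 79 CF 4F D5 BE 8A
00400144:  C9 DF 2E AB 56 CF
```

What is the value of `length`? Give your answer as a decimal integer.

`length` follows `timestamp` (4 bytes), so it starts at byte offset 4 and occupies 4 bytes.
Bytes at offsets 4..7: F5 CD F9 69.
In big-endian order the high byte comes first in memory.
The bytes are already most-significant first: 0xF5CDF969.
0xF5CDF969 = 4123916649.

4123916649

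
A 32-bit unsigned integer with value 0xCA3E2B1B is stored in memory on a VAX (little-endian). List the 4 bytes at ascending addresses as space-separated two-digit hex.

1B 2B 3E CA

Split into bytes (most-significant first): CA 3E 2B 1B.
Little-endian stores the least-significant byte at the lowest address.
So at ascending addresses the bytes are 1B 2B 3E CA.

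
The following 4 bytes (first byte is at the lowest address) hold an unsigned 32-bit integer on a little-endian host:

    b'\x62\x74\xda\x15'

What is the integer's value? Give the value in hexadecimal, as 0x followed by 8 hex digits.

0x15DA7462

Little-endian stores the least-significant byte at the lowest address.
Reassemble most-significant byte first: 15 DA 74 62 → 0x15DA7462.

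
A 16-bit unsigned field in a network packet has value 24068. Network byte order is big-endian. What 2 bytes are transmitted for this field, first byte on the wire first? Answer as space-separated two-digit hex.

5E 04

24068 in hexadecimal, padded to 16 bits, is 0x5E04.
Split into bytes (most-significant first): 5E 04.
Big-endian: lowest address holds the most-significant byte.
So the memory order matches the most-significant-first order: 5E 04.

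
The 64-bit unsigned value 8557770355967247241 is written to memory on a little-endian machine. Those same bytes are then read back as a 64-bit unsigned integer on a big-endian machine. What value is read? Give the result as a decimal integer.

8557770355967247241 in 64-bit hexadecimal is 0x76C34ECC38CBC389.
Stored little-endian, the bytes at ascending addresses are 89 C3 CB 38 CC 4E C3 76.
Read back as big-endian, the last byte is least significant, giving 0x89C3CB38CC4EC376.
0x89C3CB38CC4EC376 = 9927001448461026166.

9927001448461026166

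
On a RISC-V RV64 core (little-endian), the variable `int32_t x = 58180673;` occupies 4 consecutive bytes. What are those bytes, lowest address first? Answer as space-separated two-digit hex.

58180673 in hexadecimal, padded to 32 bits, is 0x0377C441.
Split into bytes (most-significant first): 03 77 C4 41.
Little-endian stores the least-significant byte at the lowest address.
So at ascending addresses the bytes are 41 C4 77 03.

41 C4 77 03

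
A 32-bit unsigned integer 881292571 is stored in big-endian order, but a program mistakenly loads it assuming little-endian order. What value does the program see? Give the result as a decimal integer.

881292571 in 32-bit hexadecimal is 0x3487751B.
Stored big-endian, the bytes at ascending addresses are 34 87 75 1B.
Read back as little-endian, the first byte is least significant, giving 0x1B758734.
0x1B758734 = 460687156.

460687156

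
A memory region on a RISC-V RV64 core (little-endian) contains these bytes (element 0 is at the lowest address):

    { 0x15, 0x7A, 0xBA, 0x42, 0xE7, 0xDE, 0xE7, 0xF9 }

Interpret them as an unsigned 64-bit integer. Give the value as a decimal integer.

Little-endian stores the least-significant byte at the lowest address.
Reassemble most-significant byte first: F9 E7 DE E7 42 BA 7A 15 → 0xF9E7DEE742BA7A15.
0xF9E7DEE742BA7A15 = 18007606719902546453.

18007606719902546453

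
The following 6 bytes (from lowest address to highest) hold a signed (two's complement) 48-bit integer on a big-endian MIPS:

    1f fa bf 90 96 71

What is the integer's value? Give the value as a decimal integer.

35161816209009

Big-endian stores the most-significant byte at the lowest address.
The bytes are already most-significant first: 0x1FFABF909671.
0x1FFABF909671 = 35161816209009.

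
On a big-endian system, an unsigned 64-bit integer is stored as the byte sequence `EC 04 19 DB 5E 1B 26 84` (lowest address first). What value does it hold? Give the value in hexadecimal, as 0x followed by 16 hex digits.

0xEC0419DB5E1B2684

In big-endian order the high byte comes first in memory.
The bytes are already most-significant first: 0xEC0419DB5E1B2684.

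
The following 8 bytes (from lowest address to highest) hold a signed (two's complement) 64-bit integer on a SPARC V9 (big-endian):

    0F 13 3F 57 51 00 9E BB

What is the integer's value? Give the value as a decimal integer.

1086281579380121275

Big-endian stores the most-significant byte at the lowest address.
The bytes are already most-significant first: 0x0F133F5751009EBB.
0x0F133F5751009EBB = 1086281579380121275.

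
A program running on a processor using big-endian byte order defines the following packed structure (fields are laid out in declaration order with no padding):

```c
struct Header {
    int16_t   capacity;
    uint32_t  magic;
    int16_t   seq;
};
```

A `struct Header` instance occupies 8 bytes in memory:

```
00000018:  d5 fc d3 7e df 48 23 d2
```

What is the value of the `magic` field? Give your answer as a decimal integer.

3548307272

`magic` follows `capacity` (2 bytes), so it starts at byte offset 2 and occupies 4 bytes.
Bytes at offsets 2..5: D3 7E DF 48.
In big-endian order the high byte comes first in memory.
The bytes are already most-significant first: 0xD37EDF48.
0xD37EDF48 = 3548307272.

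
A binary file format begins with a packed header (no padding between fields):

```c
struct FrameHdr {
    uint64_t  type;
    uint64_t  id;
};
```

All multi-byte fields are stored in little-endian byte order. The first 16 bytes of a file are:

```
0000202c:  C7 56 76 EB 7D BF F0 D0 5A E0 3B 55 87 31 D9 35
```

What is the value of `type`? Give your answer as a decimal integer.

`type` is the first field, at byte offset 0, occupying 8 bytes.
Bytes at offsets 0..7: C7 56 76 EB 7D BF F0 D0.
In little-endian order the low byte comes first in memory.
Reassemble most-significant byte first: D0 F0 BF 7D EB 76 56 C7 → 0xD0F0BF7DEB7656C7.
0xD0F0BF7DEB7656C7 = 15055744101841786567.

15055744101841786567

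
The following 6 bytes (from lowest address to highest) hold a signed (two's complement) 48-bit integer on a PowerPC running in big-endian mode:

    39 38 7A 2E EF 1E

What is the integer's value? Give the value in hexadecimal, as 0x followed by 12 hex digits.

0x39387A2EEF1E

Big-endian stores the most-significant byte at the lowest address.
The bytes are already most-significant first: 0x39387A2EEF1E.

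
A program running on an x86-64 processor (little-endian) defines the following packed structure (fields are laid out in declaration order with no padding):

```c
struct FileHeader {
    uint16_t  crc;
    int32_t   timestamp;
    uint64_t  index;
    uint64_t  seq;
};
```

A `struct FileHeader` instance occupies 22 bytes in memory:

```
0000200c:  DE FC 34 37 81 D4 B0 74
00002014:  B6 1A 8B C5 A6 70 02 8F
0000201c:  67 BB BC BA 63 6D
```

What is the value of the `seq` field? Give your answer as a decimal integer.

`seq` follows `crc` (2 B), `timestamp` (4 B), `index` (8 B), so it starts at offset 2 + 4 + 8 = 14 and occupies 8 bytes.
Bytes at offsets 14..21: 02 8F 67 BB BC BA 63 6D.
Little-endian: lowest address holds the least-significant byte.
Reassemble most-significant byte first: 6D 63 BA BC BB 67 8F 02 → 0x6D63BABCBB678F02.
0x6D63BABCBB678F02 = 7882349092589244162.

7882349092589244162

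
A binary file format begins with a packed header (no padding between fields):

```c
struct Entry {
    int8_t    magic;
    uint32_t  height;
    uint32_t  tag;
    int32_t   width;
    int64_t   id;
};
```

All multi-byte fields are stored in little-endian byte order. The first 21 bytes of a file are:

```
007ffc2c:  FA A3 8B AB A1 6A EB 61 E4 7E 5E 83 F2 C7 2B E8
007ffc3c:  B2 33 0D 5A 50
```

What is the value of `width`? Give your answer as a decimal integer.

-226271618

`width` follows `magic` (1 B), `height` (4 B), `tag` (4 B), so it starts at offset 1 + 4 + 4 = 9 and occupies 4 bytes.
Bytes at offsets 9..12: 7E 5E 83 F2.
Little-endian stores the least-significant byte at the lowest address.
Reassemble most-significant byte first: F2 83 5E 7E → 0xF2835E7E.
Top bit is set, so as a signed 32-bit value this is 0xF2835E7E − 2^32 = -226271618.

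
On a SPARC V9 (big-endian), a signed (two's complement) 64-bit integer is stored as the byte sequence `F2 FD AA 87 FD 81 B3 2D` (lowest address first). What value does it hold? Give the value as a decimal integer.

-937405646372752595

In big-endian order the high byte comes first in memory.
The bytes are already most-significant first: 0xF2FDAA87FD81B32D.
Top bit is set, so as a signed 64-bit value this is 0xF2FDAA87FD81B32D − 2^64 = -937405646372752595.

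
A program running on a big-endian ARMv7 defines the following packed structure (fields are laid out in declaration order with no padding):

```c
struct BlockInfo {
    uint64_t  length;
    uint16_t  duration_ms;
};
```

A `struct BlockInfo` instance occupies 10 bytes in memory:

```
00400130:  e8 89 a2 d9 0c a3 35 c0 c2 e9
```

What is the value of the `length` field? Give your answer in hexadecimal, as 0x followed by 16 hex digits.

`length` is the first field, at byte offset 0, occupying 8 bytes.
Bytes at offsets 0..7: E8 89 A2 D9 0C A3 35 C0.
Big-endian stores the most-significant byte at the lowest address.
The bytes are already most-significant first: 0xE889A2D90CA335C0.

0xE889A2D90CA335C0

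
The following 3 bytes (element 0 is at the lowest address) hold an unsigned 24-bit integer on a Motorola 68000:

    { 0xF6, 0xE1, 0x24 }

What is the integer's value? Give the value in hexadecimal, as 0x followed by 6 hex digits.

0xF6E124

In big-endian order the high byte comes first in memory.
The bytes are already most-significant first: 0xF6E124.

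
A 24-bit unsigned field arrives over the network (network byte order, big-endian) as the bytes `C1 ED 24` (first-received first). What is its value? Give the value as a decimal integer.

12709156

In big-endian order the high byte comes first in memory.
The bytes are already most-significant first: 0xC1ED24.
0xC1ED24 = 12709156.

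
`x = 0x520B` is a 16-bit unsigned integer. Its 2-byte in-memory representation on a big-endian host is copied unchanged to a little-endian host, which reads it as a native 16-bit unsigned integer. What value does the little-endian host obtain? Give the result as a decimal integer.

2898

Stored big-endian, the bytes at ascending addresses are 52 0B.
Read back as little-endian, the first byte is least significant, giving 0x0B52.
0x0B52 = 2898.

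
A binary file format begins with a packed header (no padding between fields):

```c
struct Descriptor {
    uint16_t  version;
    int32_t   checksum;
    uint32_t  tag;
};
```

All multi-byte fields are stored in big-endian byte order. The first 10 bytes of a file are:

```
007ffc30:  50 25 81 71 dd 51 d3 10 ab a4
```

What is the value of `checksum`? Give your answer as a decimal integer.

-2123244207

`checksum` follows `version` (2 bytes), so it starts at byte offset 2 and occupies 4 bytes.
Bytes at offsets 2..5: 81 71 DD 51.
Big-endian stores the most-significant byte at the lowest address.
The bytes are already most-significant first: 0x8171DD51.
Top bit is set, so as a signed 32-bit value this is 0x8171DD51 − 2^32 = -2123244207.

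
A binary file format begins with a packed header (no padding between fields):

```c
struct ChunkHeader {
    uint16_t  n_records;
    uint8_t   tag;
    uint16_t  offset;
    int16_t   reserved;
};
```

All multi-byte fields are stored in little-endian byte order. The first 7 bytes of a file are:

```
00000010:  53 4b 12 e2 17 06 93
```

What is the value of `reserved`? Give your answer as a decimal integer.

`reserved` follows `n_records` (2 B), `tag` (1 B), `offset` (2 B), so it starts at offset 2 + 1 + 2 = 5 and occupies 2 bytes.
Bytes at offsets 5..6: 06 93.
In little-endian order the low byte comes first in memory.
Reassemble most-significant byte first: 93 06 → 0x9306.
Top bit is set, so as a signed 16-bit value this is 0x9306 − 2^16 = -27898.

-27898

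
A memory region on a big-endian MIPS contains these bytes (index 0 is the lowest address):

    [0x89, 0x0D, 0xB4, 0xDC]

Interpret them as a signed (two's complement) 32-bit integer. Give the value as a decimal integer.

-1995590436

In big-endian order the high byte comes first in memory.
The bytes are already most-significant first: 0x890DB4DC.
Top bit is set, so as a signed 32-bit value this is 0x890DB4DC − 2^32 = -1995590436.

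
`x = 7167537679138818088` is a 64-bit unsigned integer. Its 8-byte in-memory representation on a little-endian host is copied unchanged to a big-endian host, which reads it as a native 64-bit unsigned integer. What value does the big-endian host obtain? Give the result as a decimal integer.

7167537679138818088 in 64-bit hexadecimal is 0x6378358B3F4C0828.
Stored little-endian, the bytes at ascending addresses are 28 08 4C 3F 8B 35 78 63.
Read back as big-endian, the last byte is least significant, giving 0x28084C3F8B357863.
0x28084C3F8B357863 = 2884639397132990563.

2884639397132990563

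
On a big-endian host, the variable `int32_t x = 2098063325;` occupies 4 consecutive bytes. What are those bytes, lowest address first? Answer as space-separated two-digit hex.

2098063325 in hexadecimal, padded to 32 bits, is 0x7D0DE7DD.
Split into bytes (most-significant first): 7D 0D E7 DD.
Big-endian: lowest address holds the most-significant byte.
So the memory order matches the most-significant-first order: 7D 0D E7 DD.

7D 0D E7 DD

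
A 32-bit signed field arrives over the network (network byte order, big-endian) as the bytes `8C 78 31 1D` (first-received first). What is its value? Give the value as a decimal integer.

-1938280163

In big-endian order the high byte comes first in memory.
The bytes are already most-significant first: 0x8C78311D.
Top bit is set, so as a signed 32-bit value this is 0x8C78311D − 2^32 = -1938280163.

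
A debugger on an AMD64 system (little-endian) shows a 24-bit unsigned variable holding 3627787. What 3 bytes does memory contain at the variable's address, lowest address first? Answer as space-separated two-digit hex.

3627787 in hexadecimal, padded to 24 bits, is 0x375B0B.
Split into bytes (most-significant first): 37 5B 0B.
Little-endian: lowest address holds the least-significant byte.
So at ascending addresses the bytes are 0B 5B 37.

0B 5B 37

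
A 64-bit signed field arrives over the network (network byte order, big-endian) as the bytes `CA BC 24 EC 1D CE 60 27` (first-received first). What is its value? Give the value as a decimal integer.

Big-endian: lowest address holds the most-significant byte.
The bytes are already most-significant first: 0xCABC24EC1DCE6027.
Top bit is set, so as a signed 64-bit value this is 0xCABC24EC1DCE6027 − 2^64 = -3838152185895559129.

-3838152185895559129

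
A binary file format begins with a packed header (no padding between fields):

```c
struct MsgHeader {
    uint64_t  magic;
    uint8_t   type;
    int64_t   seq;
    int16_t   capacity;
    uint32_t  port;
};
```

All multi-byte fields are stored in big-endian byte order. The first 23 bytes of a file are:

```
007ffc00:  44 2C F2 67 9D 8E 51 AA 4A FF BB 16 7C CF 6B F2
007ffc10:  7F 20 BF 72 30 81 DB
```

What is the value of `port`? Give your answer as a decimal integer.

`port` follows `magic` (8 B), `type` (1 B), `seq` (8 B), `capacity` (2 B), so it starts at offset 8 + 1 + 8 + 2 = 19 and occupies 4 bytes.
Bytes at offsets 19..22: 72 30 81 DB.
Big-endian stores the most-significant byte at the lowest address.
The bytes are already most-significant first: 0x723081DB.
0x723081DB = 1915781595.

1915781595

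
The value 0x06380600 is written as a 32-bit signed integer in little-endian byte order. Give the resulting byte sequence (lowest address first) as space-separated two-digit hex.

Split into bytes (most-significant first): 06 38 06 00.
Little-endian: lowest address holds the least-significant byte.
So at ascending addresses the bytes are 00 06 38 06.

00 06 38 06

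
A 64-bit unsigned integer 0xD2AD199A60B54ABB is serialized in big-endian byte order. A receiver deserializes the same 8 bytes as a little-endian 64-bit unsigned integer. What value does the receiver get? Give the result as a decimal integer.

Stored big-endian, the bytes at ascending addresses are D2 AD 19 9A 60 B5 4A BB.
Read back as little-endian, the first byte is least significant, giving 0xBB4AB5609A19ADD2.
0xBB4AB5609A19ADD2 = 13495798659875974610.

13495798659875974610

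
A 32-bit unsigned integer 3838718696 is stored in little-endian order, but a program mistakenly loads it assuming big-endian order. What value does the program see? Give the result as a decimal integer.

3838718696 in 32-bit hexadecimal is 0xE4CE32E8.
Stored little-endian, the bytes at ascending addresses are E8 32 CE E4.
Read back as big-endian, the last byte is least significant, giving 0xE832CEE4.
0xE832CEE4 = 3895643876.

3895643876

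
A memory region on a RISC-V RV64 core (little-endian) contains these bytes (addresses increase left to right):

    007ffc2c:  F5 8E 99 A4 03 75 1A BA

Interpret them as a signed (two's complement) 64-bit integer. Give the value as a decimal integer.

Little-endian stores the least-significant byte at the lowest address.
Reassemble most-significant byte first: BA 1A 75 03 A4 99 8E F5 → 0xBA1A7503A4998EF5.
Top bit is set, so as a signed 64-bit value this is 0xBA1A7503A4998EF5 − 2^64 = -5036584574753599755.

-5036584574753599755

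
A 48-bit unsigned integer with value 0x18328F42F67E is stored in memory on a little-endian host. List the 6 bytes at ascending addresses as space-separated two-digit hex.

Split into bytes (most-significant first): 18 32 8F 42 F6 7E.
In little-endian order the low byte comes first in memory.
So at ascending addresses the bytes are 7E F6 42 8F 32 18.

7E F6 42 8F 32 18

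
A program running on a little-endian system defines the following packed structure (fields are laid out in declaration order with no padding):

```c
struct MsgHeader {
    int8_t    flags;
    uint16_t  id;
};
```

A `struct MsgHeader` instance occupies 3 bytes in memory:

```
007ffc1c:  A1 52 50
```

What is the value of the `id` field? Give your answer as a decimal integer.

20562

`id` follows `flags` (1 byte), so it starts at byte offset 1 and occupies 2 bytes.
Bytes at offsets 1..2: 52 50.
Little-endian stores the least-significant byte at the lowest address.
Reassemble most-significant byte first: 50 52 → 0x5052.
0x5052 = 20562.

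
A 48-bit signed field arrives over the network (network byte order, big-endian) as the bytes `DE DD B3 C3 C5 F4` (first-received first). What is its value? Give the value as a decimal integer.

Big-endian stores the most-significant byte at the lowest address.
The bytes are already most-significant first: 0xDEDDB3C3C5F4.
Top bit is set, so as a signed 48-bit value this is 0xDEDDB3C3C5F4 − 2^48 = -36431191620108.

-36431191620108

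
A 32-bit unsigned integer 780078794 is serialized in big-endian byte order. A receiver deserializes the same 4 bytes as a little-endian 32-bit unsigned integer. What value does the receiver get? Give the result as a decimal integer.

3389947694

780078794 in 32-bit hexadecimal is 0x2E7F0ECA.
Stored big-endian, the bytes at ascending addresses are 2E 7F 0E CA.
Read back as little-endian, the first byte is least significant, giving 0xCA0E7F2E.
0xCA0E7F2E = 3389947694.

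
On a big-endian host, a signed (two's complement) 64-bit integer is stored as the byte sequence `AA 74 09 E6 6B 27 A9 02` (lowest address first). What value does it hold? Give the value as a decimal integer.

In big-endian order the high byte comes first in memory.
The bytes are already most-significant first: 0xAA7409E66B27A902.
Top bit is set, so as a signed 64-bit value this is 0xAA7409E66B27A902 − 2^64 = -6164291104718477054.

-6164291104718477054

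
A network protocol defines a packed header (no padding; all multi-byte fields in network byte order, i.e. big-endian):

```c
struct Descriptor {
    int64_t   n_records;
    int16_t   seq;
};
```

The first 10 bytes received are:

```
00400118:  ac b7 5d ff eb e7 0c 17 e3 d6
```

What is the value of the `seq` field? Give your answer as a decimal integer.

`seq` follows `n_records` (8 bytes), so it starts at byte offset 8 and occupies 2 bytes.
Bytes at offsets 8..9: E3 D6.
Big-endian: lowest address holds the most-significant byte.
The bytes are already most-significant first: 0xE3D6.
Top bit is set, so as a signed 16-bit value this is 0xE3D6 − 2^16 = -7210.

-7210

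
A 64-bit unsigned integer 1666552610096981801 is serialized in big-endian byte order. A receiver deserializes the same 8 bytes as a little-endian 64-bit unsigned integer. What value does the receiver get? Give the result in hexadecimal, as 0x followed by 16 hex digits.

0x29A754E4C4C82017

1666552610096981801 in 64-bit hexadecimal is 0x1720C8C4E454A729.
Stored big-endian, the bytes at ascending addresses are 17 20 C8 C4 E4 54 A7 29.
Read back as little-endian, the first byte is least significant, giving 0x29A754E4C4C82017.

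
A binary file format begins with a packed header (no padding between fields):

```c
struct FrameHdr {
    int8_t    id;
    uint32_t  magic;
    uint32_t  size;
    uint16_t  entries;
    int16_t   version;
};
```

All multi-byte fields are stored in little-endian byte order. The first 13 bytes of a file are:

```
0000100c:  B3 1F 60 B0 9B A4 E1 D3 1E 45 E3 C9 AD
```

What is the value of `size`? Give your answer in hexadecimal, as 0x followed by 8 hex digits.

`size` follows `id` (1 B), `magic` (4 B), so it starts at offset 1 + 4 = 5 and occupies 4 bytes.
Bytes at offsets 5..8: A4 E1 D3 1E.
In little-endian order the low byte comes first in memory.
Reassemble most-significant byte first: 1E D3 E1 A4 → 0x1ED3E1A4.

0x1ED3E1A4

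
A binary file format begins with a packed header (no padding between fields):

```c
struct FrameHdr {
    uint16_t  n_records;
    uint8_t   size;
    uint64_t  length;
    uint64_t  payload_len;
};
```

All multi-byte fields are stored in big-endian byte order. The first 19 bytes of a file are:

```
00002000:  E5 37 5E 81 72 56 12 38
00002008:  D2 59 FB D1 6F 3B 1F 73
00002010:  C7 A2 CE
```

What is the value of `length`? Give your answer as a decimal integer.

`length` follows `n_records` (2 B), `size` (1 B), so it starts at offset 2 + 1 = 3 and occupies 8 bytes.
Bytes at offsets 3..10: 81 72 56 12 38 D2 59 FB.
In big-endian order the high byte comes first in memory.
The bytes are already most-significant first: 0x8172561238D259FB.
0x8172561238D259FB = 9327612414500428283.

9327612414500428283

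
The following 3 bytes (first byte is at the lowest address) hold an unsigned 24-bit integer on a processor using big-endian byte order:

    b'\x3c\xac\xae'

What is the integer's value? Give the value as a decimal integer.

3976366

In big-endian order the high byte comes first in memory.
The bytes are already most-significant first: 0x3CACAE.
0x3CACAE = 3976366.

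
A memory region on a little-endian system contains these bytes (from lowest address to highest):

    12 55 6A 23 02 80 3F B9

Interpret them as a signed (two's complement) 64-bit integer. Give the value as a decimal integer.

-5098215506487651054

Little-endian: lowest address holds the least-significant byte.
Reassemble most-significant byte first: B9 3F 80 02 23 6A 55 12 → 0xB93F8002236A5512.
Top bit is set, so as a signed 64-bit value this is 0xB93F8002236A5512 − 2^64 = -5098215506487651054.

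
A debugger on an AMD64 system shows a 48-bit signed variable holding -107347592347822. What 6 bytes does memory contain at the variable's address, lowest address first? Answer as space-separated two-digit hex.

Two's complement of -107347592347822 in 48 bits: 107347592347822 = 0x61A1CF1C00AE; invert → 0x9E5E30E3FF51; add 1 → 0x9E5E30E3FF52.
Split into bytes (most-significant first): 9E 5E 30 E3 FF 52.
Little-endian stores the least-significant byte at the lowest address.
So at ascending addresses the bytes are 52 FF E3 30 5E 9E.

52 FF E3 30 5E 9E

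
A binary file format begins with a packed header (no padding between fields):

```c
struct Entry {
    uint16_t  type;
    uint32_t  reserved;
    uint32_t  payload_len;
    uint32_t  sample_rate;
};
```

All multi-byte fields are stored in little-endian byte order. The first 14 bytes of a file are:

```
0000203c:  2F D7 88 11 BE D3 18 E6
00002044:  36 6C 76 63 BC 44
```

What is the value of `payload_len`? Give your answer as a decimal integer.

1815537176

`payload_len` follows `type` (2 B), `reserved` (4 B), so it starts at offset 2 + 4 = 6 and occupies 4 bytes.
Bytes at offsets 6..9: 18 E6 36 6C.
In little-endian order the low byte comes first in memory.
Reassemble most-significant byte first: 6C 36 E6 18 → 0x6C36E618.
0x6C36E618 = 1815537176.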